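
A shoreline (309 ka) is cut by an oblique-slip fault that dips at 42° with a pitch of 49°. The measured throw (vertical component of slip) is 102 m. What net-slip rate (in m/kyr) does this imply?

dip-slip = throw / sin(dip) = 102 / sin(42°) = 152.4 m
net slip = dip-slip / sin(rake) = 152.4 / sin(49°) = 202 m
rate = 202 m / 309 ka = 0.000654 m/yr = 0.654 m/kyr

0.654 m/kyr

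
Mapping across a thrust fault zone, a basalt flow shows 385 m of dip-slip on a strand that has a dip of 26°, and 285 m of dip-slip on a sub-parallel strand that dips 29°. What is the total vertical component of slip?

307 m

throw_A = 385 × sin(26°) = 168.8 m
throw_B = 285 × sin(29°) = 138.2 m
total = 168.8 + 138.2 = 307 m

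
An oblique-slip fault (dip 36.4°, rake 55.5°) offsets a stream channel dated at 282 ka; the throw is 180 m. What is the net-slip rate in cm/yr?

dip-slip = throw / sin(dip) = 180 / sin(36.4°) = 303.3 m
net slip = dip-slip / sin(rake) = 303.3 / sin(55.5°) = 368.1 m
rate = 368.1 m / 282 ka = 0.00131 m/yr = 0.131 cm/yr

0.131 cm/yr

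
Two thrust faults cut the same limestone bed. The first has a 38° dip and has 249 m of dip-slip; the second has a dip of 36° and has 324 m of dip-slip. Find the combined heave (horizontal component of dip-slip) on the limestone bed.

heave_A = 249 × cos(38°) = 196.2 m
heave_B = 324 × cos(36°) = 262.1 m
total = 196.2 + 262.1 = 458 m

458 m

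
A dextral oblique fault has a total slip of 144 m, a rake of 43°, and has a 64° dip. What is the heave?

dip-slip = net slip × sin(rake) = 144 m × sin(43°) = 98.21 m
heave = dip-slip × cos(dip) = 98.21 × cos(64°) = 43.1 m

43.1 m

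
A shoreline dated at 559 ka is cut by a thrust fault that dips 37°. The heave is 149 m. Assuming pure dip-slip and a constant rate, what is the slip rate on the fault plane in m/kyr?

dip-slip = heave / cos(dip) = 149 m / cos(37°) = 186.6 m
rate = 186.6 m / 559 ka = 0.000334 m/yr = 0.334 m/kyr

0.334 m/kyr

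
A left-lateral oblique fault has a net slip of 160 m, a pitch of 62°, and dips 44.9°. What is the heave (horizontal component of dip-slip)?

dip-slip = net slip × sin(rake) = 160 m × sin(62°) = 141.3 m
heave = dip-slip × cos(dip) = 141.3 × cos(44.9°) = 100 m

100 m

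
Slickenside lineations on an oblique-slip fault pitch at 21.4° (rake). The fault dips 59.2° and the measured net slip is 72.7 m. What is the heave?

dip-slip = net slip × sin(rake) = 72.7 m × sin(21.4°) = 26.53 m
heave = dip-slip × cos(dip) = 26.53 × cos(59.2°) = 13.6 m

13.6 m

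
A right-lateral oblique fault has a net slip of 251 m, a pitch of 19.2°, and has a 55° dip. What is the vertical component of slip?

dip-slip = net slip × sin(rake) = 251 m × sin(19.2°) = 82.55 m
throw = dip-slip × sin(dip) = 82.55 × sin(55°) = 67.6 m

67.6 m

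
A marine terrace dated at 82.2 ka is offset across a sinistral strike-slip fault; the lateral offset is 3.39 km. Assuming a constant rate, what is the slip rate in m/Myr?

rate = 3.39 km / 82.2 ka = 0.0412 m/yr = 41200 m/Myr

41200 m/Myr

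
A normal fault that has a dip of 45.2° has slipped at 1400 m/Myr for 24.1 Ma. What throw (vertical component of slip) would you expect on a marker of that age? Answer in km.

23.9 km

dip-slip = rate × time = 1400 m/Myr × 24.1 Ma = 33740 m
throw = dip-slip × sin(dip) = 33740 × sin(45.2°) = 23900 m = 23.9 km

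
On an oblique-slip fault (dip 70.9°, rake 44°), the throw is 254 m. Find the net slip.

dip-slip = throw / sin(dip) = 254 / sin(70.9°) = 268.8 m
net slip = dip-slip / sin(rake) = 268.8 / sin(44°) = 387 m

387 m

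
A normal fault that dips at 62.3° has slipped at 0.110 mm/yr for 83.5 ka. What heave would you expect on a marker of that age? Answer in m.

4.27 m

dip-slip = rate × time = 0.110 mm/yr × 83.5 ka = 9.185 m
heave = dip-slip × cos(dip) = 9.185 × cos(62.3°) = 4.27 m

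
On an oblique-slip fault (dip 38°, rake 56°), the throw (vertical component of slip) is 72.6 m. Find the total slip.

142 m

dip-slip = throw / sin(dip) = 72.6 / sin(38°) = 117.9 m
net slip = dip-slip / sin(rake) = 117.9 / sin(56°) = 142 m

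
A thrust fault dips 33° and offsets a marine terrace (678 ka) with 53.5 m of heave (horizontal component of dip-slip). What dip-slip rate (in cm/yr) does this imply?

dip-slip = heave / cos(dip) = 53.5 m / cos(33°) = 63.79 m
rate = 63.79 m / 678 ka = 0.0000941 m/yr = 0.00941 cm/yr

0.00941 cm/yr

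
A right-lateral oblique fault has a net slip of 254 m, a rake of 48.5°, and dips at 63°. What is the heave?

86.4 m

dip-slip = net slip × sin(rake) = 254 m × sin(48.5°) = 190.2 m
heave = dip-slip × cos(dip) = 190.2 × cos(63°) = 86.4 m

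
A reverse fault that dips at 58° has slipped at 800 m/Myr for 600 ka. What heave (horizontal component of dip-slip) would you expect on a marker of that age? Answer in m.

254 m

dip-slip = rate × time = 800 m/Myr × 600 ka = 480 m
heave = dip-slip × cos(dip) = 480 × cos(58°) = 254 m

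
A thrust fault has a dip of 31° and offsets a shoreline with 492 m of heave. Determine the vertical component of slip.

throw = heave × tan(dip) = 492 × tan(31°) = 296 m

296 m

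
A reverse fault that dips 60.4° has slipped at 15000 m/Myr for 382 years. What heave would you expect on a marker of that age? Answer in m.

dip-slip = rate × time = 15000 m/Myr × 382 years = 5.730 m
heave = dip-slip × cos(dip) = 5.730 × cos(60.4°) = 2.83 m

2.83 m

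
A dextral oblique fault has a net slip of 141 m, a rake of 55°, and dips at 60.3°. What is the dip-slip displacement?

dip-slip = net slip × sin(rake) = 141 m × sin(55°) = 116 m

116 m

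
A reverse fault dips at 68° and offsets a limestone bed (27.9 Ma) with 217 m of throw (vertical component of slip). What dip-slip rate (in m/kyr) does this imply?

0.00839 m/kyr

dip-slip = throw / sin(dip) = 217 m / sin(68°) = 234 m
rate = 234 m / 27.9 Ma = 0.00000839 m/yr = 0.00839 m/kyr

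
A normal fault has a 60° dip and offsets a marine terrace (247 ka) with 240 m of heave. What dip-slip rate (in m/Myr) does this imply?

1940 m/Myr

dip-slip = heave / cos(dip) = 240 m / cos(60°) = 480 m
rate = 480 m / 247 ka = 0.00194 m/yr = 1940 m/Myr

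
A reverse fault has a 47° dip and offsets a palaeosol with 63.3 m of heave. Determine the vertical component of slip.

67.9 m

throw = heave × tan(dip) = 63.3 × tan(47°) = 67.9 m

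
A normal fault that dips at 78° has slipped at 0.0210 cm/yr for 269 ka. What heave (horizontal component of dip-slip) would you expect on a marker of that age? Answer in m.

11.7 m

dip-slip = rate × time = 0.0210 cm/yr × 269 ka = 56.49 m
heave = dip-slip × cos(dip) = 56.49 × cos(78°) = 11.7 m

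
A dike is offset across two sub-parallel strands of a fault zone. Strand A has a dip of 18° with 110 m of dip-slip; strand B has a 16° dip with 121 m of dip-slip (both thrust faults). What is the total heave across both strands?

221 m

heave_A = 110 × cos(18°) = 104.6 m
heave_B = 121 × cos(16°) = 116.3 m
total = 104.6 + 116.3 = 221 m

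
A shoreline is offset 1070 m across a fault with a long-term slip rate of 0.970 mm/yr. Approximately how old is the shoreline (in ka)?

1100 ka

age = offset / rate = 1070 m / (0.970 mm/yr) = 1.1e+06 yr = 1100 ka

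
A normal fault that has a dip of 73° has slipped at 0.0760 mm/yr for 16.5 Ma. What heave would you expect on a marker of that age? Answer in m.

367 m

dip-slip = rate × time = 0.0760 mm/yr × 16.5 Ma = 1254 m
heave = dip-slip × cos(dip) = 1254 × cos(73°) = 367 m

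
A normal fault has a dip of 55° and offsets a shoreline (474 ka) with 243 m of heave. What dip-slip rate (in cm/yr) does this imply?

0.0894 cm/yr

dip-slip = heave / cos(dip) = 243 m / cos(55°) = 423.7 m
rate = 423.7 m / 474 ka = 0.000894 m/yr = 0.0894 cm/yr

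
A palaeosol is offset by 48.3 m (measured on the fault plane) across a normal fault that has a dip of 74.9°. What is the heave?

heave = dip-slip × cos(dip) = 48.3 m × cos(74.9°) = 12.6 m

12.6 m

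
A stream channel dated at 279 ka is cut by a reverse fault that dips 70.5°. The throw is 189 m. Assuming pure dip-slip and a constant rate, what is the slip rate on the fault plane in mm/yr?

0.719 mm/yr

dip-slip = throw / sin(dip) = 189 m / sin(70.5°) = 200.5 m
rate = 200.5 m / 279 ka = 0.000719 m/yr = 0.719 mm/yr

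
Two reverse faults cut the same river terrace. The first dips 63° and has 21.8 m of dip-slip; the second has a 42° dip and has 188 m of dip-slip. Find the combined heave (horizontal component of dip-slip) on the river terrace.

150 m

heave_A = 21.8 × cos(63°) = 9.897 m
heave_B = 188 × cos(42°) = 139.7 m
total = 9.897 + 139.7 = 150 m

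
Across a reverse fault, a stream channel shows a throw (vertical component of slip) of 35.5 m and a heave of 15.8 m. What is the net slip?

38.9 m

net slip = √(throw² + heave²) = √(35.5² + 15.8²) = 38.9 m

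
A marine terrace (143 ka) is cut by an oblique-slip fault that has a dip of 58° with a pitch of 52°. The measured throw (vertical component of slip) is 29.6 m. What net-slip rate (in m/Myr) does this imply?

dip-slip = throw / sin(dip) = 29.6 / sin(58°) = 34.90 m
net slip = dip-slip / sin(rake) = 34.90 / sin(52°) = 44.29 m
rate = 44.29 m / 143 ka = 0.000310 m/yr = 310 m/Myr

310 m/Myr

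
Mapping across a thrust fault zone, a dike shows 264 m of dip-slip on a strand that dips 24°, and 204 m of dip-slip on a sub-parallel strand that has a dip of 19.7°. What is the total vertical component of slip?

throw_A = 264 × sin(24°) = 107.4 m
throw_B = 204 × sin(19.7°) = 68.77 m
total = 107.4 + 68.77 = 176 m

176 m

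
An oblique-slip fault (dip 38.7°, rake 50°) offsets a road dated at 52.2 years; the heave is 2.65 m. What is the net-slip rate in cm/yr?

8.49 cm/yr

dip-slip = heave / cos(dip) = 2.65 / cos(38.7°) = 3.396 m
net slip = dip-slip / sin(rake) = 3.396 / sin(50°) = 4.433 m
rate = 4.433 m / 52.2 years = 0.0849 m/yr = 8.49 cm/yr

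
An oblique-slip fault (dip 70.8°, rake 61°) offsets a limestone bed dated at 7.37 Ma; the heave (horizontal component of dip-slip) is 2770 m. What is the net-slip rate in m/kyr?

1.31 m/kyr

dip-slip = heave / cos(dip) = 2770 / cos(70.8°) = 8423 m
net slip = dip-slip / sin(rake) = 8423 / sin(61°) = 9630 m
rate = 9630 m / 7.37 Ma = 0.00131 m/yr = 1.31 m/kyr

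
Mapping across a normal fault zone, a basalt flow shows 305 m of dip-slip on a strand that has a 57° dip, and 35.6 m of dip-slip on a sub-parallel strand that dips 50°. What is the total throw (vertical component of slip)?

283 m

throw_A = 305 × sin(57°) = 255.8 m
throw_B = 35.6 × sin(50°) = 27.27 m
total = 255.8 + 27.27 = 283 m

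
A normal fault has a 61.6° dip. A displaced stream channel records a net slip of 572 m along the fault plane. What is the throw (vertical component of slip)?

throw = dip-slip × sin(dip) = 572 m × sin(61.6°) = 503 m

503 m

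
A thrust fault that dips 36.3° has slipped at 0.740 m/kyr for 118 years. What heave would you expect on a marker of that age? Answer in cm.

dip-slip = rate × time = 0.740 m/kyr × 118 years = 0.08732 m
heave = dip-slip × cos(dip) = 0.08732 × cos(36.3°) = 0.0704 m = 7.04 cm

7.04 cm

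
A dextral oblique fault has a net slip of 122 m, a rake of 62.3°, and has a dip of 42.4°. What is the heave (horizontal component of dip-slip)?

dip-slip = net slip × sin(rake) = 122 m × sin(62.3°) = 108 m
heave = dip-slip × cos(dip) = 108 × cos(42.4°) = 79.8 m

79.8 m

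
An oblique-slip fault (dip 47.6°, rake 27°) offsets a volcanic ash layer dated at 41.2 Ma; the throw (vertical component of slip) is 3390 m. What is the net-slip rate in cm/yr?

dip-slip = throw / sin(dip) = 3390 / sin(47.6°) = 4591 m
net slip = dip-slip / sin(rake) = 4591 / sin(27°) = 10110 m
rate = 10110 m / 41.2 Ma = 0.000245 m/yr = 0.0245 cm/yr

0.0245 cm/yr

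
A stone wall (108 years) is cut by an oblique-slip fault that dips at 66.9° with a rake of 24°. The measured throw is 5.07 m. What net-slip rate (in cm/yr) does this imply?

dip-slip = throw / sin(dip) = 5.07 / sin(66.9°) = 5.512 m
net slip = dip-slip / sin(rake) = 5.512 / sin(24°) = 13.55 m
rate = 13.55 m / 108 years = 0.125 m/yr = 12.5 cm/yr

12.5 cm/yr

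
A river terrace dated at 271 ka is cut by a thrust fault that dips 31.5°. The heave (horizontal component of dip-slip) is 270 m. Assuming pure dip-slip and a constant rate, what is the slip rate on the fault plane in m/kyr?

1.17 m/kyr

dip-slip = heave / cos(dip) = 270 m / cos(31.5°) = 316.7 m
rate = 316.7 m / 271 ka = 0.00117 m/yr = 1.17 m/kyr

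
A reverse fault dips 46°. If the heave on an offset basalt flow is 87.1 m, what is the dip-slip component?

125 m

dip-slip = heave / cos(dip) = 87.1 / cos(46°) = 125 m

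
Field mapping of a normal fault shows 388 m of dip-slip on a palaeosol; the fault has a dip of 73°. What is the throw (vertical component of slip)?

371 m

throw = dip-slip × sin(dip) = 388 m × sin(73°) = 371 m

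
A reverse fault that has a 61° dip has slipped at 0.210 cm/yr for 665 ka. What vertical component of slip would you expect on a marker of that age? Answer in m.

1220 m

dip-slip = rate × time = 0.210 cm/yr × 665 ka = 1396 m
throw = dip-slip × sin(dip) = 1396 × sin(61°) = 1220 m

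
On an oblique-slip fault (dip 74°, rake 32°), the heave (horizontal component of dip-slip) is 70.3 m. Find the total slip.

dip-slip = heave / cos(dip) = 70.3 / cos(74°) = 255 m
net slip = dip-slip / sin(rake) = 255 / sin(32°) = 481 m

481 m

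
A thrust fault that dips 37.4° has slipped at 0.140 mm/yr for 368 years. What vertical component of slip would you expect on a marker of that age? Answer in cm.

dip-slip = rate × time = 0.140 mm/yr × 368 years = 0.05152 m
throw = dip-slip × sin(dip) = 0.05152 × sin(37.4°) = 0.0313 m = 3.13 cm

3.13 cm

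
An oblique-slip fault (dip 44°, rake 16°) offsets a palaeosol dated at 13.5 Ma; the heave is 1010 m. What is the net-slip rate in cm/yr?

0.0377 cm/yr

dip-slip = heave / cos(dip) = 1010 / cos(44°) = 1404 m
net slip = dip-slip / sin(rake) = 1404 / sin(16°) = 5094 m
rate = 5094 m / 13.5 Ma = 0.000377 m/yr = 0.0377 cm/yr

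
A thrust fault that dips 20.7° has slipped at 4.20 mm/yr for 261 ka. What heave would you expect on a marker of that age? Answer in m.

1030 m

dip-slip = rate × time = 4.20 mm/yr × 261 ka = 1096 m
heave = dip-slip × cos(dip) = 1096 × cos(20.7°) = 1030 m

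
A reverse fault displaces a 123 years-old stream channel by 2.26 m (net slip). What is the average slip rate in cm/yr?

1.84 cm/yr

rate = 2.26 m / 123 years = 0.0184 m/yr = 1.84 cm/yr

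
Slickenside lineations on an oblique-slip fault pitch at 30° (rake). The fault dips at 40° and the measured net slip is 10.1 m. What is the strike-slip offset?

8.75 m

strike-slip = net slip × cos(rake) = 10.1 m × cos(30°) = 8.75 m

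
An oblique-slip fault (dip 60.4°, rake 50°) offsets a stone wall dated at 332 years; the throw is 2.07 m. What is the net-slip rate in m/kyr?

9.36 m/kyr

dip-slip = throw / sin(dip) = 2.07 / sin(60.4°) = 2.381 m
net slip = dip-slip / sin(rake) = 2.381 / sin(50°) = 3.108 m
rate = 3.108 m / 332 years = 0.00936 m/yr = 9.36 m/kyr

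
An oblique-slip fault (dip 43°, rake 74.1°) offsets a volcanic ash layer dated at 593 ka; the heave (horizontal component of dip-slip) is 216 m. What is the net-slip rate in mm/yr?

dip-slip = heave / cos(dip) = 216 / cos(43°) = 295.3 m
net slip = dip-slip / sin(rake) = 295.3 / sin(74.1°) = 307.1 m
rate = 307.1 m / 593 ka = 0.000518 m/yr = 0.518 mm/yr

0.518 mm/yr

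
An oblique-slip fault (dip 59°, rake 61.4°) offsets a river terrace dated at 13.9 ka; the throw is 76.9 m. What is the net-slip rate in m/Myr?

dip-slip = throw / sin(dip) = 76.9 / sin(59°) = 89.71 m
net slip = dip-slip / sin(rake) = 89.71 / sin(61.4°) = 102.2 m
rate = 102.2 m / 13.9 ka = 0.00735 m/yr = 7350 m/Myr

7350 m/Myr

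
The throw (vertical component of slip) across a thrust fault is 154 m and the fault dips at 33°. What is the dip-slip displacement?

dip-slip = throw / sin(dip) = 154 / sin(33°) = 283 m

283 m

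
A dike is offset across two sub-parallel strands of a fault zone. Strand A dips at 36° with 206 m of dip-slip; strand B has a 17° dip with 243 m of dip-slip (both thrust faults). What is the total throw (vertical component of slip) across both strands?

192 m

throw_A = 206 × sin(36°) = 121.1 m
throw_B = 243 × sin(17°) = 71.05 m
total = 121.1 + 71.05 = 192 m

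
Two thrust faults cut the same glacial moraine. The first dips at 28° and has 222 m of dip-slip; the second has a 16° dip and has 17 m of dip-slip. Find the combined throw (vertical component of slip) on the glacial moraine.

throw_A = 222 × sin(28°) = 104.2 m
throw_B = 17 × sin(16°) = 4.686 m
total = 104.2 + 4.686 = 109 m

109 m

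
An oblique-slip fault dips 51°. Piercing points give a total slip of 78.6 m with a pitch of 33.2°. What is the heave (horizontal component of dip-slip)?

dip-slip = net slip × sin(rake) = 78.6 m × sin(33.2°) = 43.04 m
heave = dip-slip × cos(dip) = 43.04 × cos(51°) = 27.1 m

27.1 m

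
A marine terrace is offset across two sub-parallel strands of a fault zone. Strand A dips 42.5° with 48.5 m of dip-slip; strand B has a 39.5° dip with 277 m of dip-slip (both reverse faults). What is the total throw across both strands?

209 m

throw_A = 48.5 × sin(42.5°) = 32.77 m
throw_B = 277 × sin(39.5°) = 176.2 m
total = 32.77 + 176.2 = 209 m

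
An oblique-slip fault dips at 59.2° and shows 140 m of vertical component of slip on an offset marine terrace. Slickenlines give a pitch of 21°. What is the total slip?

dip-slip = throw / sin(dip) = 140 / sin(59.2°) = 163 m
net slip = dip-slip / sin(rake) = 163 / sin(21°) = 455 m

455 m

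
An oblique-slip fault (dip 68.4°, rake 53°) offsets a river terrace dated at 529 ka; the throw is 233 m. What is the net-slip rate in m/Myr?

593 m/Myr

dip-slip = throw / sin(dip) = 233 / sin(68.4°) = 250.6 m
net slip = dip-slip / sin(rake) = 250.6 / sin(53°) = 313.8 m
rate = 313.8 m / 529 ka = 0.000593 m/yr = 593 m/Myr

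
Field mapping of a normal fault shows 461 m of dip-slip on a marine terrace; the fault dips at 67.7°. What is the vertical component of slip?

throw = dip-slip × sin(dip) = 461 m × sin(67.7°) = 427 m

427 m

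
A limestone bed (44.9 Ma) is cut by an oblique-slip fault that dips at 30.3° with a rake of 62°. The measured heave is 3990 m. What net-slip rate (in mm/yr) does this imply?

0.117 mm/yr

dip-slip = heave / cos(dip) = 3990 / cos(30.3°) = 4621 m
net slip = dip-slip / sin(rake) = 4621 / sin(62°) = 5234 m
rate = 5234 m / 44.9 Ma = 0.000117 m/yr = 0.117 mm/yr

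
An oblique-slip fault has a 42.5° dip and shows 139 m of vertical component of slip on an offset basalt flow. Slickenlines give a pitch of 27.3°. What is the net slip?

449 m

dip-slip = throw / sin(dip) = 139 / sin(42.5°) = 205.7 m
net slip = dip-slip / sin(rake) = 205.7 / sin(27.3°) = 449 m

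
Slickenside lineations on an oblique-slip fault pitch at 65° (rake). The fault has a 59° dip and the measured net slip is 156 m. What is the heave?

72.8 m

dip-slip = net slip × sin(rake) = 156 m × sin(65°) = 141.4 m
heave = dip-slip × cos(dip) = 141.4 × cos(59°) = 72.8 m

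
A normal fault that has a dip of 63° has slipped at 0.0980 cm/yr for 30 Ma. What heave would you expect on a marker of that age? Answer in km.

dip-slip = rate × time = 0.0980 cm/yr × 30 Ma = 29400 m
heave = dip-slip × cos(dip) = 29400 × cos(63°) = 13300 m = 13.3 km

13.3 km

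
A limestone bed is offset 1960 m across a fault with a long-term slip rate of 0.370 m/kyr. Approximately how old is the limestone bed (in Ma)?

age = offset / rate = 1960 m / (0.370 m/kyr) = 5.3e+06 yr = 5.30 Ma

5.30 Ma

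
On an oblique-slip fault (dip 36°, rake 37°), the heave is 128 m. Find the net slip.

263 m

dip-slip = heave / cos(dip) = 128 / cos(36°) = 158.2 m
net slip = dip-slip / sin(rake) = 158.2 / sin(37°) = 263 m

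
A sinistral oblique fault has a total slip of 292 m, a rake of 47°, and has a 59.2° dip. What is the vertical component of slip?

183 m

dip-slip = net slip × sin(rake) = 292 m × sin(47°) = 213.6 m
throw = dip-slip × sin(dip) = 213.6 × sin(59.2°) = 183 m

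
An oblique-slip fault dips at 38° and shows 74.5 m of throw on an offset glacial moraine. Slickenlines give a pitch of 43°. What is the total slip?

dip-slip = throw / sin(dip) = 74.5 / sin(38°) = 121 m
net slip = dip-slip / sin(rake) = 121 / sin(43°) = 177 m

177 m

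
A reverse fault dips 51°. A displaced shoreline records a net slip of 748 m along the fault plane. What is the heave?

heave = dip-slip × cos(dip) = 748 m × cos(51°) = 471 m

471 m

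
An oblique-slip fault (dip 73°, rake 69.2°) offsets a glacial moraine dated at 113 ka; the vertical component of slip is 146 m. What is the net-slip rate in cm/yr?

dip-slip = throw / sin(dip) = 146 / sin(73°) = 152.7 m
net slip = dip-slip / sin(rake) = 152.7 / sin(69.2°) = 163.3 m
rate = 163.3 m / 113 ka = 0.00145 m/yr = 0.145 cm/yr

0.145 cm/yr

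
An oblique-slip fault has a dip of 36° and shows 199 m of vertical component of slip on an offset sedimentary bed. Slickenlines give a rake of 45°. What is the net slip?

479 m

dip-slip = throw / sin(dip) = 199 / sin(36°) = 338.6 m
net slip = dip-slip / sin(rake) = 338.6 / sin(45°) = 479 m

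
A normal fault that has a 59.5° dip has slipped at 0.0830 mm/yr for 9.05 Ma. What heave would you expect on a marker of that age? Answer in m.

381 m

dip-slip = rate × time = 0.0830 mm/yr × 9.05 Ma = 751.1 m
heave = dip-slip × cos(dip) = 751.1 × cos(59.5°) = 381 m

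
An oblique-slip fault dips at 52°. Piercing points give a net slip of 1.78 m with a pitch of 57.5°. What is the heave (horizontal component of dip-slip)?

0.924 m

dip-slip = net slip × sin(rake) = 1.78 m × sin(57.5°) = 1.501 m
heave = dip-slip × cos(dip) = 1.501 × cos(52°) = 0.924 m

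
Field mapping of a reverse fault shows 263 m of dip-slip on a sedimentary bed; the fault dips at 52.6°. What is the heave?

heave = dip-slip × cos(dip) = 263 m × cos(52.6°) = 160 m

160 m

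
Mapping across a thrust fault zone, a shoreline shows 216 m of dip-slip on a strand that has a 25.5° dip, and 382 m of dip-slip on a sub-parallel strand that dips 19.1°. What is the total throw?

throw_A = 216 × sin(25.5°) = 92.99 m
throw_B = 382 × sin(19.1°) = 125 m
total = 92.99 + 125 = 218 m

218 m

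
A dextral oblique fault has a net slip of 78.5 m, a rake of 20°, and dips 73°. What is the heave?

7.85 m

dip-slip = net slip × sin(rake) = 78.5 m × sin(20°) = 26.85 m
heave = dip-slip × cos(dip) = 26.85 × cos(73°) = 7.85 m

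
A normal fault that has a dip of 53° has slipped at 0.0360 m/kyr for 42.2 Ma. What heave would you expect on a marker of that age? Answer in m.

914 m

dip-slip = rate × time = 0.0360 m/kyr × 42.2 Ma = 1519 m
heave = dip-slip × cos(dip) = 1519 × cos(53°) = 914 m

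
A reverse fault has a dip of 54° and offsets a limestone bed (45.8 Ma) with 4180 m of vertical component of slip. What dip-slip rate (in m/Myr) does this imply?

113 m/Myr

dip-slip = throw / sin(dip) = 4180 m / sin(54°) = 5167 m
rate = 5167 m / 45.8 Ma = 0.000113 m/yr = 113 m/Myr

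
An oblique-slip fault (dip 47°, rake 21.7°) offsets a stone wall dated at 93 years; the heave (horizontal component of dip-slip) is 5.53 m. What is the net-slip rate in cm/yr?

23.6 cm/yr

dip-slip = heave / cos(dip) = 5.53 / cos(47°) = 8.109 m
net slip = dip-slip / sin(rake) = 8.109 / sin(21.7°) = 21.93 m
rate = 21.93 m / 93 years = 0.236 m/yr = 23.6 cm/yr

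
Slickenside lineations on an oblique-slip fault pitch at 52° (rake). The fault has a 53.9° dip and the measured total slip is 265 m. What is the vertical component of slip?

dip-slip = net slip × sin(rake) = 265 m × sin(52°) = 208.8 m
throw = dip-slip × sin(dip) = 208.8 × sin(53.9°) = 169 m

169 m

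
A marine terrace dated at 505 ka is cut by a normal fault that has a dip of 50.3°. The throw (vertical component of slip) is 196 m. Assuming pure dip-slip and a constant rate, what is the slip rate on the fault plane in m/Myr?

dip-slip = throw / sin(dip) = 196 m / sin(50.3°) = 254.7 m
rate = 254.7 m / 505 ka = 0.000504 m/yr = 504 m/Myr

504 m/Myr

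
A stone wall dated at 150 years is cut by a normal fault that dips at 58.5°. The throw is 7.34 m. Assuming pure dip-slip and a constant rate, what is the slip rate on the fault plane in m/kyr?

dip-slip = throw / sin(dip) = 7.34 m / sin(58.5°) = 8.609 m
rate = 8.609 m / 150 years = 0.0574 m/yr = 57.4 m/kyr

57.4 m/kyr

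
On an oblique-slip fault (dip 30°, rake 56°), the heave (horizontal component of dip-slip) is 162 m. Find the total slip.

226 m

dip-slip = heave / cos(dip) = 162 / cos(30°) = 187.1 m
net slip = dip-slip / sin(rake) = 187.1 / sin(56°) = 226 m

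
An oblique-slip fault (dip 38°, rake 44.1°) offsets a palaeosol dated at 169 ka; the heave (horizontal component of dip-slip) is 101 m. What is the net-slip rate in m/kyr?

dip-slip = heave / cos(dip) = 101 / cos(38°) = 128.2 m
net slip = dip-slip / sin(rake) = 128.2 / sin(44.1°) = 184.2 m
rate = 184.2 m / 169 ka = 0.00109 m/yr = 1.09 m/kyr

1.09 m/kyr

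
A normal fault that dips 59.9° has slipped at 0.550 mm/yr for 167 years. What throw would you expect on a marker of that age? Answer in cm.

7.95 cm

dip-slip = rate × time = 0.550 mm/yr × 167 years = 0.09185 m
throw = dip-slip × sin(dip) = 0.09185 × sin(59.9°) = 0.0795 m = 7.95 cm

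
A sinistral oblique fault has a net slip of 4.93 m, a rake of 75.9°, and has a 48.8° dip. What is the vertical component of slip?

3.60 m

dip-slip = net slip × sin(rake) = 4.93 m × sin(75.9°) = 4.781 m
throw = dip-slip × sin(dip) = 4.781 × sin(48.8°) = 3.60 m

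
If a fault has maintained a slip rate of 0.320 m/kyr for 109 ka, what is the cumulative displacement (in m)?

34.9 m

slip = rate × time = 0.320 m/kyr × 109 ka = 34.9 m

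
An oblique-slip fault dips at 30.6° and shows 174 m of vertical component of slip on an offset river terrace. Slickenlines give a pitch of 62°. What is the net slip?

dip-slip = throw / sin(dip) = 174 / sin(30.6°) = 341.8 m
net slip = dip-slip / sin(rake) = 341.8 / sin(62°) = 387 m

387 m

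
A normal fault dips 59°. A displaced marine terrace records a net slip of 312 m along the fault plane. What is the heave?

161 m

heave = dip-slip × cos(dip) = 312 m × cos(59°) = 161 m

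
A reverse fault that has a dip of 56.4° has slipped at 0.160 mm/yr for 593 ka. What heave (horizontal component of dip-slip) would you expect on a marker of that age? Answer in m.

dip-slip = rate × time = 0.160 mm/yr × 593 ka = 94.88 m
heave = dip-slip × cos(dip) = 94.88 × cos(56.4°) = 52.5 m

52.5 m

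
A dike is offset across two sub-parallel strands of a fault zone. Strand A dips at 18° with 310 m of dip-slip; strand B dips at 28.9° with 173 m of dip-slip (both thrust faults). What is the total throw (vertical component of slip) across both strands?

179 m

throw_A = 310 × sin(18°) = 95.80 m
throw_B = 173 × sin(28.9°) = 83.61 m
total = 95.80 + 83.61 = 179 m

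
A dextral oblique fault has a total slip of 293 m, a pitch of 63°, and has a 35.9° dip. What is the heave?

dip-slip = net slip × sin(rake) = 293 m × sin(63°) = 261.1 m
heave = dip-slip × cos(dip) = 261.1 × cos(35.9°) = 211 m

211 m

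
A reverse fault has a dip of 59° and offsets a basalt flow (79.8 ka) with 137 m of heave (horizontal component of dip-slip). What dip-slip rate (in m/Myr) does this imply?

dip-slip = heave / cos(dip) = 137 m / cos(59°) = 266 m
rate = 266 m / 79.8 ka = 0.00333 m/yr = 3330 m/Myr

3330 m/Myr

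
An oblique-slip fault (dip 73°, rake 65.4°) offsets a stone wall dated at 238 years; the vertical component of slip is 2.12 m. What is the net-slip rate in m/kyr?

10.2 m/kyr

dip-slip = throw / sin(dip) = 2.12 / sin(73°) = 2.217 m
net slip = dip-slip / sin(rake) = 2.217 / sin(65.4°) = 2.438 m
rate = 2.438 m / 238 years = 0.0102 m/yr = 10.2 m/kyr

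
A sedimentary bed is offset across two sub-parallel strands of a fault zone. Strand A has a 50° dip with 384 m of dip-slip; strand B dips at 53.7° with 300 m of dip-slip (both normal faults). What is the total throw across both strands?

536 m

throw_A = 384 × sin(50°) = 294.2 m
throw_B = 300 × sin(53.7°) = 241.8 m
total = 294.2 + 241.8 = 536 m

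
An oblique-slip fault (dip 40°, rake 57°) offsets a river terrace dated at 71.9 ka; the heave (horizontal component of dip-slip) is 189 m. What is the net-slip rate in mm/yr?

dip-slip = heave / cos(dip) = 189 / cos(40°) = 246.7 m
net slip = dip-slip / sin(rake) = 246.7 / sin(57°) = 294.2 m
rate = 294.2 m / 71.9 ka = 0.00409 m/yr = 4.09 mm/yr

4.09 mm/yr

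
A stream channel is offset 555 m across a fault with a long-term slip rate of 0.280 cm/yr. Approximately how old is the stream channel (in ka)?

age = offset / rate = 555 m / (0.280 cm/yr) = 198000 yr = 198 ka

198 ka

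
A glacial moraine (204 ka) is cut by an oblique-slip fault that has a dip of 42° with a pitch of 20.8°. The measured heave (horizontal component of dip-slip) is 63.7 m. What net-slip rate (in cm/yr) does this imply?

dip-slip = heave / cos(dip) = 63.7 / cos(42°) = 85.72 m
net slip = dip-slip / sin(rake) = 85.72 / sin(20.8°) = 241.4 m
rate = 241.4 m / 204 ka = 0.00118 m/yr = 0.118 cm/yr

0.118 cm/yr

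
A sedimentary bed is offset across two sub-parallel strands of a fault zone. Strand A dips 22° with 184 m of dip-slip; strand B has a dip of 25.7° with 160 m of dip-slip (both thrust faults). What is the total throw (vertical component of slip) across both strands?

throw_A = 184 × sin(22°) = 68.93 m
throw_B = 160 × sin(25.7°) = 69.39 m
total = 68.93 + 69.39 = 138 m

138 m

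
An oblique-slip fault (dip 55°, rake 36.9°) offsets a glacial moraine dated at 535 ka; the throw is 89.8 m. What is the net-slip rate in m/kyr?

dip-slip = throw / sin(dip) = 89.8 / sin(55°) = 109.6 m
net slip = dip-slip / sin(rake) = 109.6 / sin(36.9°) = 182.6 m
rate = 182.6 m / 535 ka = 0.000341 m/yr = 0.341 m/kyr

0.341 m/kyr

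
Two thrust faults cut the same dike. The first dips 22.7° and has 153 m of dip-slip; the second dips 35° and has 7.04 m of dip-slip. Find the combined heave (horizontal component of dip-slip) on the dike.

147 m

heave_A = 153 × cos(22.7°) = 141.1 m
heave_B = 7.04 × cos(35°) = 5.767 m
total = 141.1 + 5.767 = 147 m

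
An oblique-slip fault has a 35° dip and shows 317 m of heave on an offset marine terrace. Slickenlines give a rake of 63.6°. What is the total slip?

432 m

dip-slip = heave / cos(dip) = 317 / cos(35°) = 387 m
net slip = dip-slip / sin(rake) = 387 / sin(63.6°) = 432 m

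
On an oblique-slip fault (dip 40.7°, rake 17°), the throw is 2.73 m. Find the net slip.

dip-slip = throw / sin(dip) = 2.73 / sin(40.7°) = 4.186 m
net slip = dip-slip / sin(rake) = 4.186 / sin(17°) = 14.3 m

14.3 m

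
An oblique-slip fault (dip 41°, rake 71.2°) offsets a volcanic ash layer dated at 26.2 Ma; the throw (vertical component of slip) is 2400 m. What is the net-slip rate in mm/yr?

dip-slip = throw / sin(dip) = 2400 / sin(41°) = 3658 m
net slip = dip-slip / sin(rake) = 3658 / sin(71.2°) = 3864 m
rate = 3864 m / 26.2 Ma = 0.000147 m/yr = 0.147 mm/yr

0.147 mm/yr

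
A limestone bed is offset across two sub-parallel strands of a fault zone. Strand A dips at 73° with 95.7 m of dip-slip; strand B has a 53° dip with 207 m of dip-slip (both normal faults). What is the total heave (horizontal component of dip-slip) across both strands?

153 m

heave_A = 95.7 × cos(73°) = 27.98 m
heave_B = 207 × cos(53°) = 124.6 m
total = 27.98 + 124.6 = 153 m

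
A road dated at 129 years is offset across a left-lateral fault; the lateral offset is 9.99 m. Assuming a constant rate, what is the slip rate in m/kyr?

77.4 m/kyr

rate = 9.99 m / 129 years = 0.0774 m/yr = 77.4 m/kyr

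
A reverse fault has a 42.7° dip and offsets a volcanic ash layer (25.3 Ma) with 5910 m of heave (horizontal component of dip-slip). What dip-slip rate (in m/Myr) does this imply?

318 m/Myr

dip-slip = heave / cos(dip) = 5910 m / cos(42.7°) = 8042 m
rate = 8042 m / 25.3 Ma = 0.000318 m/yr = 318 m/Myr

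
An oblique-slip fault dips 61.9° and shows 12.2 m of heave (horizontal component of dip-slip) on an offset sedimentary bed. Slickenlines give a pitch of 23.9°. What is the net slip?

63.9 m

dip-slip = heave / cos(dip) = 12.2 / cos(61.9°) = 25.90 m
net slip = dip-slip / sin(rake) = 25.90 / sin(23.9°) = 63.9 m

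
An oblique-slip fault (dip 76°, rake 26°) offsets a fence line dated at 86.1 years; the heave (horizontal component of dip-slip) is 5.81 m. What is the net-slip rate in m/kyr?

dip-slip = heave / cos(dip) = 5.81 / cos(76°) = 24.02 m
net slip = dip-slip / sin(rake) = 24.02 / sin(26°) = 54.78 m
rate = 54.78 m / 86.1 years = 0.636 m/yr = 636 m/kyr

636 m/kyr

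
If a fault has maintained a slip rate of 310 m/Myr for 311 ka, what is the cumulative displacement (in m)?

96.4 m

slip = rate × time = 310 m/Myr × 311 ka = 96.4 m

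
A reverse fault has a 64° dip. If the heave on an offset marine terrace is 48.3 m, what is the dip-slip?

110 m

dip-slip = heave / cos(dip) = 48.3 / cos(64°) = 110 m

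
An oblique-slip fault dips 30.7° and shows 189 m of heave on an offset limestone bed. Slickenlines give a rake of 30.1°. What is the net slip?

dip-slip = heave / cos(dip) = 189 / cos(30.7°) = 219.8 m
net slip = dip-slip / sin(rake) = 219.8 / sin(30.1°) = 438 m

438 m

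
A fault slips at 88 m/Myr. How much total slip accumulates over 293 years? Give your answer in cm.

2.58 cm

slip = rate × time = 88 m/Myr × 293 years = 0.0258 m = 2.58 cm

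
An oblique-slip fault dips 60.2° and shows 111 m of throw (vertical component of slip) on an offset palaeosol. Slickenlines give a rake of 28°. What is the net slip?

dip-slip = throw / sin(dip) = 111 / sin(60.2°) = 127.9 m
net slip = dip-slip / sin(rake) = 127.9 / sin(28°) = 272 m

272 m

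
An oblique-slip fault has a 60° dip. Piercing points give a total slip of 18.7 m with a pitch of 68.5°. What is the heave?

8.70 m

dip-slip = net slip × sin(rake) = 18.7 m × sin(68.5°) = 17.40 m
heave = dip-slip × cos(dip) = 17.40 × cos(60°) = 8.70 m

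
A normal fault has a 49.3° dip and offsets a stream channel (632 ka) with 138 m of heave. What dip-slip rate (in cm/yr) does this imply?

0.0335 cm/yr

dip-slip = heave / cos(dip) = 138 m / cos(49.3°) = 211.6 m
rate = 211.6 m / 632 ka = 0.000335 m/yr = 0.0335 cm/yr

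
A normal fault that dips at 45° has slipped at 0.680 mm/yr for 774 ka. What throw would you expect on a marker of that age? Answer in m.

372 m

dip-slip = rate × time = 0.680 mm/yr × 774 ka = 526.3 m
throw = dip-slip × sin(dip) = 526.3 × sin(45°) = 372 m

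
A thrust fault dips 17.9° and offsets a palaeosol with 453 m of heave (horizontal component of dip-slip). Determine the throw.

throw = heave × tan(dip) = 453 × tan(17.9°) = 146 m

146 m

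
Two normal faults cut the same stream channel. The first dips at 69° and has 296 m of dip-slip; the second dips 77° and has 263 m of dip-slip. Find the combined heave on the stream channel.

165 m

heave_A = 296 × cos(69°) = 106.1 m
heave_B = 263 × cos(77°) = 59.16 m
total = 106.1 + 59.16 = 165 m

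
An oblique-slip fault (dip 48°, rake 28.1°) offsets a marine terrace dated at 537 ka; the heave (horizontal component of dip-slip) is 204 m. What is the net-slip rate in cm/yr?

0.121 cm/yr

dip-slip = heave / cos(dip) = 204 / cos(48°) = 304.9 m
net slip = dip-slip / sin(rake) = 304.9 / sin(28.1°) = 647.3 m
rate = 647.3 m / 537 ka = 0.00121 m/yr = 0.121 cm/yr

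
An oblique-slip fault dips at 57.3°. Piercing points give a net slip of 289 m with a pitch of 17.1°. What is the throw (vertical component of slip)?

71.5 m

dip-slip = net slip × sin(rake) = 289 m × sin(17.1°) = 84.98 m
throw = dip-slip × sin(dip) = 84.98 × sin(57.3°) = 71.5 m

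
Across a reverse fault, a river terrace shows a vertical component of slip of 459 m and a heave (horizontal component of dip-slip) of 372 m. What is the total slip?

net slip = √(throw² + heave²) = √(459² + 372²) = 591 m

591 m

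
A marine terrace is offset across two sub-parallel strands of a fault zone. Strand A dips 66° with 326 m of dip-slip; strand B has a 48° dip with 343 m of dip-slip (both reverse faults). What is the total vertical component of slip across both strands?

throw_A = 326 × sin(66°) = 297.8 m
throw_B = 343 × sin(48°) = 254.9 m
total = 297.8 + 254.9 = 553 m

553 m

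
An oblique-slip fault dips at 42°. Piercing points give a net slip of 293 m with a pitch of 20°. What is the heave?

74.5 m

dip-slip = net slip × sin(rake) = 293 m × sin(20°) = 100.2 m
heave = dip-slip × cos(dip) = 100.2 × cos(42°) = 74.5 m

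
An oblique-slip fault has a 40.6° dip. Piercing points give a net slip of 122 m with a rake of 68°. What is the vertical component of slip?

dip-slip = net slip × sin(rake) = 122 m × sin(68°) = 113.1 m
throw = dip-slip × sin(dip) = 113.1 × sin(40.6°) = 73.6 m

73.6 m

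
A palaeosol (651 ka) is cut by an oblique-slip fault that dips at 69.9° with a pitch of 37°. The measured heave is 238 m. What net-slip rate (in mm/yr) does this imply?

1.77 mm/yr

dip-slip = heave / cos(dip) = 238 / cos(69.9°) = 692.5 m
net slip = dip-slip / sin(rake) = 692.5 / sin(37°) = 1151 m
rate = 1151 m / 651 ka = 0.00177 m/yr = 1.77 mm/yr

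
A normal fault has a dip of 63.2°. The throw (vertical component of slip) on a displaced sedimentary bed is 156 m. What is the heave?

78.8 m

heave = throw / tan(dip) = 156 / tan(63.2°) = 78.8 m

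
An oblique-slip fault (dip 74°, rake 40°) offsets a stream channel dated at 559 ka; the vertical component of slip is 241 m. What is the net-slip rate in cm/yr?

dip-slip = throw / sin(dip) = 241 / sin(74°) = 250.7 m
net slip = dip-slip / sin(rake) = 250.7 / sin(40°) = 390 m
rate = 390 m / 559 ka = 0.000698 m/yr = 0.0698 cm/yr

0.0698 cm/yr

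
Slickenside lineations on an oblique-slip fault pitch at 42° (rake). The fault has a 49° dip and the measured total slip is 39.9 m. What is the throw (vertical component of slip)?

dip-slip = net slip × sin(rake) = 39.9 m × sin(42°) = 26.70 m
throw = dip-slip × sin(dip) = 26.70 × sin(49°) = 20.1 m

20.1 m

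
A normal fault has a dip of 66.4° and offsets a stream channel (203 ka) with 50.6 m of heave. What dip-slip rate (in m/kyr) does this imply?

0.623 m/kyr

dip-slip = heave / cos(dip) = 50.6 m / cos(66.4°) = 126.4 m
rate = 126.4 m / 203 ka = 0.000623 m/yr = 0.623 m/kyr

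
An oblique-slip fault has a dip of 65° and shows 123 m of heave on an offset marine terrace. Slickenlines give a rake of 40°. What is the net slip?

453 m

dip-slip = heave / cos(dip) = 123 / cos(65°) = 291 m
net slip = dip-slip / sin(rake) = 291 / sin(40°) = 453 m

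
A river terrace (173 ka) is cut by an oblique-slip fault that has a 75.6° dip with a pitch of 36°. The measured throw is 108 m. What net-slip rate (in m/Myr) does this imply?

dip-slip = throw / sin(dip) = 108 / sin(75.6°) = 111.5 m
net slip = dip-slip / sin(rake) = 111.5 / sin(36°) = 189.7 m
rate = 189.7 m / 173 ka = 0.00110 m/yr = 1100 m/Myr

1100 m/Myr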